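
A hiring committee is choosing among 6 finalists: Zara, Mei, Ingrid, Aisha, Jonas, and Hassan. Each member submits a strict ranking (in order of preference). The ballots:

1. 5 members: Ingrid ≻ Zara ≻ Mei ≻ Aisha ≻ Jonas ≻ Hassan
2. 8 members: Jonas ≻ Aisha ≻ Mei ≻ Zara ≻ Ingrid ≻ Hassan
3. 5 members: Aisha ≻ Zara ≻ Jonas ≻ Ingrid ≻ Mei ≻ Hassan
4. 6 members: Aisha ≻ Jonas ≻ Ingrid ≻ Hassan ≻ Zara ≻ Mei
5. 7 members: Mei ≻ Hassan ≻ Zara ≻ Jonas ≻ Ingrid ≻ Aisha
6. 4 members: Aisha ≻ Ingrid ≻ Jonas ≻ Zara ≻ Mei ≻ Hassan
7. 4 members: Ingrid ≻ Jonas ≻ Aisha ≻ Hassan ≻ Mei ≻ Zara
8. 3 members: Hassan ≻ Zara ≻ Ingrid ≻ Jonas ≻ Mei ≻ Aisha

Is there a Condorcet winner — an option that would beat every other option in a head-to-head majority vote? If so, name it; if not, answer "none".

Jonas vs Zara: 22–20 for Jonas.
Jonas vs Mei: 30–12 for Jonas.
Jonas vs Ingrid: 26–16 for Jonas.
Jonas vs Aisha: 22–20 for Jonas.
Jonas vs Hassan: 32–10 for Jonas.
Jonas beats every other option head-to-head.

Jonas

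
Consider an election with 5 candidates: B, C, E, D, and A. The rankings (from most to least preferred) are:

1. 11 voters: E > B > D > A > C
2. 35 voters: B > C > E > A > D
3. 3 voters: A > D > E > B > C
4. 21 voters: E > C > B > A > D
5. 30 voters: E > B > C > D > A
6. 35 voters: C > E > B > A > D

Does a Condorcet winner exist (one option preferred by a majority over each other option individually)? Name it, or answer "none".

none

Checking pairwise contests:
E beats B 100–35.
B beats C 79–56.
C beats E 70–65.
B beats D 132–3.
B beats A 132–3.
Every option loses at least one head-to-head, so there is no Condorcet winner.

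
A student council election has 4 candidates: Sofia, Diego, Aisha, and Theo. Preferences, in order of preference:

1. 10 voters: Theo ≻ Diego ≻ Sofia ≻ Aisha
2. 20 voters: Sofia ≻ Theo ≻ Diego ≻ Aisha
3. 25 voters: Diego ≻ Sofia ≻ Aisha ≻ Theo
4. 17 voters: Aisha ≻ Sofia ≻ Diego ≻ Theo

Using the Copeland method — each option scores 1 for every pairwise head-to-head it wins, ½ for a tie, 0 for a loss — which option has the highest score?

Sofia: beats Diego, Aisha, and Theo → score 3.
Diego: beats Aisha and Theo; loses to Sofia → score 2.
Aisha: beats Theo; loses to Sofia and Diego → score 1.
Theo: loses to Sofia, Diego, and Aisha → score 0.
Sofia has the best pairwise record.

Sofia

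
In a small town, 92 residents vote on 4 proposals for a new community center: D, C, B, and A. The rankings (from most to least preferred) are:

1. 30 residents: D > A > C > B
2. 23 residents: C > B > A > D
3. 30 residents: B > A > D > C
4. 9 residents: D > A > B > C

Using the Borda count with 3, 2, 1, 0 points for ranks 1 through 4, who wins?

A

D: 30·3 + 23·0 + 30·1 + 9·3 = 147
C: 30·1 + 23·3 + 30·0 + 9·0 = 99
B: 30·0 + 23·2 + 30·3 + 9·1 = 145
A: 30·2 + 23·1 + 30·2 + 9·2 = 161
A has the highest Borda score (161).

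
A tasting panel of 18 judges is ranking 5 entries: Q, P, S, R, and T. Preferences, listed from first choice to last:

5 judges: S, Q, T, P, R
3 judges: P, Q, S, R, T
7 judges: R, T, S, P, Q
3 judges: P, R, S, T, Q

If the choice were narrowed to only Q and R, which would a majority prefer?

Voters preferring Q to R: 8; preferring R to Q: 10.
R wins the head-to-head.

R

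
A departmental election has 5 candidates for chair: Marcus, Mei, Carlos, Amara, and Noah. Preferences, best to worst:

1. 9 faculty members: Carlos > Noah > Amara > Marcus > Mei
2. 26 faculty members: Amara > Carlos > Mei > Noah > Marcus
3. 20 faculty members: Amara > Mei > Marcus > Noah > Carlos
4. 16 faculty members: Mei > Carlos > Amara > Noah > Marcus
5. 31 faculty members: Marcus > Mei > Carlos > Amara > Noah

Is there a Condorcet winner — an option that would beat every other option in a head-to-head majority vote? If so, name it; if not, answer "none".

none

Checking pairwise contests:
Mei beats Marcus 62–40.
Amara beats Mei 55–47.
Mei beats Carlos 67–35.
Carlos beats Amara 56–46.
Mei beats Noah 93–9.
Every option loses at least one head-to-head, so there is no Condorcet winner.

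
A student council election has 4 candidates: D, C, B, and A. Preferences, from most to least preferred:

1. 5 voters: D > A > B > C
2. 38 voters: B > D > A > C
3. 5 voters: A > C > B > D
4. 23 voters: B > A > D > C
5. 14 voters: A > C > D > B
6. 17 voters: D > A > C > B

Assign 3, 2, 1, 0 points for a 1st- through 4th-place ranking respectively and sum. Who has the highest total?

D: 5·3 + 38·2 + 5·0 + 23·1 + 14·1 + 17·3 = 179
C: 5·0 + 38·0 + 5·2 + 23·0 + 14·2 + 17·1 = 55
B: 5·1 + 38·3 + 5·1 + 23·3 + 14·0 + 17·0 = 193
A: 5·2 + 38·1 + 5·3 + 23·2 + 14·3 + 17·2 = 185
B has the highest Borda score (193).

B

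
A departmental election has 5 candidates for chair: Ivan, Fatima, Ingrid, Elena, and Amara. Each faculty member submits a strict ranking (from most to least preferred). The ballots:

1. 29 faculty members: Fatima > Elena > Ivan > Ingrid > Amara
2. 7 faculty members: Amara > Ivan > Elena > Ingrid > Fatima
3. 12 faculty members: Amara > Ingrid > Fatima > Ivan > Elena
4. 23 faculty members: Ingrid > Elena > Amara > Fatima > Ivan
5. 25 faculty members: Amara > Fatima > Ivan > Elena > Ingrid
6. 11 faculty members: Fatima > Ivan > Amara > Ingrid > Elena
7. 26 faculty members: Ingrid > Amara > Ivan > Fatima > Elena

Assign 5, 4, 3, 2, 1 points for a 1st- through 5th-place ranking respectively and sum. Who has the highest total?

Amara

Ivan: 29·3 + 7·4 + 12·2 + 23·1 + 25·3 + 11·4 + 26·3 = 359
Fatima: 29·5 + 7·1 + 12·3 + 23·2 + 25·4 + 11·5 + 26·2 = 441
Ingrid: 29·2 + 7·2 + 12·4 + 23·5 + 25·1 + 11·2 + 26·5 = 412
Elena: 29·4 + 7·3 + 12·1 + 23·4 + 25·2 + 11·1 + 26·1 = 328
Amara: 29·1 + 7·5 + 12·5 + 23·3 + 25·5 + 11·3 + 26·4 = 455
Amara has the highest Borda score (455).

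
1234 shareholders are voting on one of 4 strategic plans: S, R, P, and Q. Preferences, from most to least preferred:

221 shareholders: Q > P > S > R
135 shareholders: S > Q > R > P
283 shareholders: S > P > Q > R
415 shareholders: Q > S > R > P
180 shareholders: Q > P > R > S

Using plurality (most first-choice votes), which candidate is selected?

First-place votes: S 418, R 0, P 0, Q 816.
Q has the most first-place votes.

Q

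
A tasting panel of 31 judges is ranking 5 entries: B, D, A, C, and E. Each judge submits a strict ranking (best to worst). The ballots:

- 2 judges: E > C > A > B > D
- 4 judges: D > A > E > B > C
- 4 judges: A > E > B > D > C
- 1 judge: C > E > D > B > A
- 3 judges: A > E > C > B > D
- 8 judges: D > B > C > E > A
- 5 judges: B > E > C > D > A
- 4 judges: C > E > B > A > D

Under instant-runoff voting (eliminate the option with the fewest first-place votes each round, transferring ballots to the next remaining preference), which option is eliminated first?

E

Round 1: B 5, D 12, A 7, C 5, E 2. Eliminate E.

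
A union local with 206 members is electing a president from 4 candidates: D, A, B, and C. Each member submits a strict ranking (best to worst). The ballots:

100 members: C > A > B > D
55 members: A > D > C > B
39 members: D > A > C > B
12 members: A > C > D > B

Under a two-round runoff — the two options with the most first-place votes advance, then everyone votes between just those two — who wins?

Round 1 first-place votes: D 39, A 67, B 0, C 100.
C and A advance.
Runoff: C is preferred to A by 100 voters; A by 106.
A wins the runoff.

A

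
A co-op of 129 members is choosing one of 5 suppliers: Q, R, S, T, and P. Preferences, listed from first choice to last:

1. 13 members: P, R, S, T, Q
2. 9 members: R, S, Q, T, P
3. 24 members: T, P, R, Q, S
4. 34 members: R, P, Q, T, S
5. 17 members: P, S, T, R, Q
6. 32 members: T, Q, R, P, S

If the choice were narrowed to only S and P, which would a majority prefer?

Voters preferring S to P: 9; preferring P to S: 120.
P wins the head-to-head.

P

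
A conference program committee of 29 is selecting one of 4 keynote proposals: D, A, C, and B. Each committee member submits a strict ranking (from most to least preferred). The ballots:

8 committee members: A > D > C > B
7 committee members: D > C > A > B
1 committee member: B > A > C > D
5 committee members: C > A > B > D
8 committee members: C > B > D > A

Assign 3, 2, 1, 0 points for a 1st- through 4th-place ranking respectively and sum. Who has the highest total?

C

D: 8·2 + 7·3 + 1·0 + 5·0 + 8·1 = 45
A: 8·3 + 7·1 + 1·2 + 5·2 + 8·0 = 43
C: 8·1 + 7·2 + 1·1 + 5·3 + 8·3 = 62
B: 8·0 + 7·0 + 1·3 + 5·1 + 8·2 = 24
C has the highest Borda score (62).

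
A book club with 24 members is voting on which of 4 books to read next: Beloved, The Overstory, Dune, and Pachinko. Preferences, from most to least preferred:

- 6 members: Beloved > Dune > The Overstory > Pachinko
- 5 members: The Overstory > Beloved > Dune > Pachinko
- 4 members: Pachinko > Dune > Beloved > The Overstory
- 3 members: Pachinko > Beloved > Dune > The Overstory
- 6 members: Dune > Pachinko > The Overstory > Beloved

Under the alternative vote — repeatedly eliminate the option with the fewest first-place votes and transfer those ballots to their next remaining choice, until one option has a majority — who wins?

Pachinko

Round 1: Beloved 6, The Overstory 5, Dune 6, Pachinko 7. Eliminate The Overstory.
Round 2: Beloved 11, Dune 6, Pachinko 7. Eliminate Dune.
Round 3: Beloved 11, Pachinko 13. Pachinko has a majority.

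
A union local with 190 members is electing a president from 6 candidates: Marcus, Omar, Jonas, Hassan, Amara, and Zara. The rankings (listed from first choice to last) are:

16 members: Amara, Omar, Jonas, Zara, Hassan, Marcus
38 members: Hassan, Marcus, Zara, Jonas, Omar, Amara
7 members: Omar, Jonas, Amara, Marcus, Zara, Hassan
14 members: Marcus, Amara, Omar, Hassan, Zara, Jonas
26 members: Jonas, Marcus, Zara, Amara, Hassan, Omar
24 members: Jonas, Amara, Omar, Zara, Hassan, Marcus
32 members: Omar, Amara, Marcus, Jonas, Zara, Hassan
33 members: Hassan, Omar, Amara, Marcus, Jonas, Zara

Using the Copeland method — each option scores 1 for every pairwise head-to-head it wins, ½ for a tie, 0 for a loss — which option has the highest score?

Marcus: beats Jonas and Zara; loses to Omar, Hassan, and Amara → score 2.
Omar: beats Marcus, Jonas, Amara, and Zara; loses to Hassan → score 4.
Jonas: beats Hassan and Zara; ties Amara; loses to Marcus and Omar → score 2.5.
Hassan: beats Marcus and Omar; loses to Jonas, Amara, and Zara → score 2.
Amara: beats Marcus, Hassan, and Zara; ties Jonas; loses to Omar → score 3.5.
Zara: beats Hassan; loses to Marcus, Omar, Jonas, and Amara → score 1.
Omar has the best pairwise record.

Omar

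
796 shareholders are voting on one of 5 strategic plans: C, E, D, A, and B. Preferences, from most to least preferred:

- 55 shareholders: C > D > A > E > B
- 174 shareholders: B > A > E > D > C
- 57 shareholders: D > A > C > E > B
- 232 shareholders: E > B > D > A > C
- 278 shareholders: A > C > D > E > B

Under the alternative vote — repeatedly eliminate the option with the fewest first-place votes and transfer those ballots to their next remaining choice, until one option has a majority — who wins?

A

Round 1: C 55, E 232, D 57, A 278, B 174. Eliminate C.
Round 2: E 232, D 112, A 278, B 174. Eliminate D.
Round 3: E 232, A 390, B 174. Eliminate B.
Round 4: E 232, A 564. A has a majority.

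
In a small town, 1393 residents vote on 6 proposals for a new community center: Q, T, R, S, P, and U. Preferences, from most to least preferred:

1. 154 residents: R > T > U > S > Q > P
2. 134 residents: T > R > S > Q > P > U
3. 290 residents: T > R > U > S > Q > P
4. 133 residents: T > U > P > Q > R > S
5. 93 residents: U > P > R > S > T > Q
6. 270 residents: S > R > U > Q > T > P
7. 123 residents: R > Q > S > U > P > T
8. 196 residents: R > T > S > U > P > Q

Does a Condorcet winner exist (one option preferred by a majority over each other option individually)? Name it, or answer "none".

R

R vs Q: 1260–133 for R.
R vs T: 836–557 for R.
R vs S: 1123–270 for R.
R vs P: 1167–226 for R.
R vs U: 1167–226 for R.
R beats every other option head-to-head.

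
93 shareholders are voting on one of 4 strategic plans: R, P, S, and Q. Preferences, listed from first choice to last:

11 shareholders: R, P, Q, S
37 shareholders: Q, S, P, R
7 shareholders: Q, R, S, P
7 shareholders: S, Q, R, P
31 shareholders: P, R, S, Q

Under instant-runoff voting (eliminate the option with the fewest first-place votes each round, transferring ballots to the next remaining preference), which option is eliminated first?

Round 1: R 11, P 31, S 7, Q 44. Eliminate S.

S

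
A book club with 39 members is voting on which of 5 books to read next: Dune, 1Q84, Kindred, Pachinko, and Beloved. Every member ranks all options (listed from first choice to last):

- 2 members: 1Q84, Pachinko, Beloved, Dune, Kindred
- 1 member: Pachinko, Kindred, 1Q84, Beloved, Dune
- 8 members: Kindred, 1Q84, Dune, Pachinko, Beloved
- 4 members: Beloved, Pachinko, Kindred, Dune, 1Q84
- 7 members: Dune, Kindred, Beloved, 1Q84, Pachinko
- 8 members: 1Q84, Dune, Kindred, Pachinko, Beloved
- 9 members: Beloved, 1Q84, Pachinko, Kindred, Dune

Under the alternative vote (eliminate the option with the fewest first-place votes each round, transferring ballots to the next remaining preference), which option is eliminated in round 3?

1Q84

Round 1: Dune 7, 1Q84 10, Kindred 8, Pachinko 1, Beloved 13. Eliminate Pachinko.
Round 2: Dune 7, 1Q84 10, Kindred 9, Beloved 13. Eliminate Dune.
Round 3: 1Q84 10, Kindred 16, Beloved 13. Eliminate 1Q84.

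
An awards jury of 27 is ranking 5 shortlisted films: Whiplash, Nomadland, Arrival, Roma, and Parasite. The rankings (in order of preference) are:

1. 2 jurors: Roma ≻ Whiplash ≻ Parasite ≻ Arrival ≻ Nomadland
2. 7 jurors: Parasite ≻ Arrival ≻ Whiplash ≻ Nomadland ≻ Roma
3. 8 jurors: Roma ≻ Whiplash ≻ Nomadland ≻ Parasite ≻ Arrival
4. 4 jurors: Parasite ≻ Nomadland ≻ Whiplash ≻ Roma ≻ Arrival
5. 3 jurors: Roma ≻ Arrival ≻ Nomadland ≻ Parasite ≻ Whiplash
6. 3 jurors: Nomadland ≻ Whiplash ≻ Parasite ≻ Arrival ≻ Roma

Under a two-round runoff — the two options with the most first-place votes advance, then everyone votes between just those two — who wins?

Parasite

Round 1 first-place votes: Whiplash 0, Nomadland 3, Arrival 0, Roma 13, Parasite 11.
Roma and Parasite advance.
Runoff: Roma is preferred to Parasite by 13 voters; Parasite by 14.
Parasite wins the runoff.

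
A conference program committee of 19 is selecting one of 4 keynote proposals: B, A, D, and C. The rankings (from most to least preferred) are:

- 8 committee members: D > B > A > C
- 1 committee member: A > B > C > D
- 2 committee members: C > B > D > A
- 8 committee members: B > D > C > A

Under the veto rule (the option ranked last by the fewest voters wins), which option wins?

Last-place votes: B 0, A 10, D 1, C 8.
B is ranked last by the fewest voters, so B wins.

B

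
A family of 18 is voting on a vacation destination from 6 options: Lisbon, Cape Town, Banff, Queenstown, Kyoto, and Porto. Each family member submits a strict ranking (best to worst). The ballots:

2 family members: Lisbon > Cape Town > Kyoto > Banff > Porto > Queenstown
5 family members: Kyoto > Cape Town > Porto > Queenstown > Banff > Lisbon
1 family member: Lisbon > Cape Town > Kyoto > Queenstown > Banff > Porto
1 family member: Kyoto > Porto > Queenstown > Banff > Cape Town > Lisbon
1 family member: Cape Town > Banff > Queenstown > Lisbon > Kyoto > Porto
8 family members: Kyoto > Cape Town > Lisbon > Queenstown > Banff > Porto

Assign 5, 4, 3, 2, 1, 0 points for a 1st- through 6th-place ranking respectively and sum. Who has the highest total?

Kyoto

Lisbon: 2·5 + 5·0 + 1·5 + 1·0 + 1·2 + 8·3 = 41
Cape Town: 2·4 + 5·4 + 1·4 + 1·1 + 1·5 + 8·4 = 70
Banff: 2·2 + 5·1 + 1·1 + 1·2 + 1·4 + 8·1 = 24
Queenstown: 2·0 + 5·2 + 1·2 + 1·3 + 1·3 + 8·2 = 34
Kyoto: 2·3 + 5·5 + 1·3 + 1·5 + 1·1 + 8·5 = 80
Porto: 2·1 + 5·3 + 1·0 + 1·4 + 1·0 + 8·0 = 21
Kyoto has the highest Borda score (80).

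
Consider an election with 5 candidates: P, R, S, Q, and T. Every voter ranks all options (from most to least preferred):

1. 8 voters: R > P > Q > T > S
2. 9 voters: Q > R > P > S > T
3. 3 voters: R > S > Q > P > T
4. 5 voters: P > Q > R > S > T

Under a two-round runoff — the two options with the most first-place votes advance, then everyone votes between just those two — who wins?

Q

Round 1 first-place votes: P 5, R 11, S 0, Q 9, T 0.
R and Q advance.
Runoff: R is preferred to Q by 11 voters; Q by 14.
Q wins the runoff.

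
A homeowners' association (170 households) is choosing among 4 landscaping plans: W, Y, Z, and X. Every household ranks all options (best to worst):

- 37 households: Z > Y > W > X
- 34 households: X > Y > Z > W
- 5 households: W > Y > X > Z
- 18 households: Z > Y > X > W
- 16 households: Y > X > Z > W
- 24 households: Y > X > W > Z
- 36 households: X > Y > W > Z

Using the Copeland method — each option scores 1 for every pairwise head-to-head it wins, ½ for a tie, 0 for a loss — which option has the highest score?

W: loses to Y, Z, and X → score 0.
Y: beats W, Z, and X → score 3.
Z: beats W; loses to Y and X → score 1.
X: beats W and Z; loses to Y → score 2.
Y has the best pairwise record.

Y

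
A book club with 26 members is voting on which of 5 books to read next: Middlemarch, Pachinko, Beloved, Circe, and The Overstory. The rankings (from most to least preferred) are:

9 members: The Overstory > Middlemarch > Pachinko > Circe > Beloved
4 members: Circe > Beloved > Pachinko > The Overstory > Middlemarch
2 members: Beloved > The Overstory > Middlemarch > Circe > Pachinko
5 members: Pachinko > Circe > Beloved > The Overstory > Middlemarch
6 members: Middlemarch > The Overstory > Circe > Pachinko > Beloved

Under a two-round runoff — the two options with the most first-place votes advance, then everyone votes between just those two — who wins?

Round 1 first-place votes: Middlemarch 6, Pachinko 5, Beloved 2, Circe 4, The Overstory 9.
The Overstory and Middlemarch advance.
Runoff: The Overstory is preferred to Middlemarch by 20 voters; Middlemarch by 6.
The Overstory wins the runoff.

The Overstory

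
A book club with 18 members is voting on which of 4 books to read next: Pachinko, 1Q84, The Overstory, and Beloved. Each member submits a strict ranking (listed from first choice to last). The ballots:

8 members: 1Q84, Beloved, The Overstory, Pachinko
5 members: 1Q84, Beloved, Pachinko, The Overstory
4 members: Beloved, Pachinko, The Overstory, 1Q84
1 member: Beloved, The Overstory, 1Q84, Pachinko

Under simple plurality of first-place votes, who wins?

1Q84

First-place votes: Pachinko 0, 1Q84 13, The Overstory 0, Beloved 5.
1Q84 has the most first-place votes.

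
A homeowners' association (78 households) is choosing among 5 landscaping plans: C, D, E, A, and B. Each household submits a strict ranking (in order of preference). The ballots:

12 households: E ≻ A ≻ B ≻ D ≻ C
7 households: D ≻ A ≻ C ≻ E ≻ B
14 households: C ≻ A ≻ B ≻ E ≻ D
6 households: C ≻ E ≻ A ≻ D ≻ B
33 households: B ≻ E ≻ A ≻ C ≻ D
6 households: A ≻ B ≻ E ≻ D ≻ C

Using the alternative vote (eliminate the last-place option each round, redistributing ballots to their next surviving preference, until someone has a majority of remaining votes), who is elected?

Round 1: C 20, D 7, E 12, A 6, B 33. Eliminate A.
Round 2: C 20, D 7, E 12, B 39. Eliminate D.
Round 3: C 27, E 12, B 39. Eliminate E.
Round 4: C 27, B 51. B has a majority.

B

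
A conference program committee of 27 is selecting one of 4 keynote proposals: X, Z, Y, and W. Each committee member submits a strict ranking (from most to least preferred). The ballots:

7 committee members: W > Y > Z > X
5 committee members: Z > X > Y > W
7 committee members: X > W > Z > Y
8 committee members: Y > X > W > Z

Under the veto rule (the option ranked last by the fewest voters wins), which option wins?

W

Last-place votes: X 7, Z 8, Y 7, W 5.
W is ranked last by the fewest voters, so W wins.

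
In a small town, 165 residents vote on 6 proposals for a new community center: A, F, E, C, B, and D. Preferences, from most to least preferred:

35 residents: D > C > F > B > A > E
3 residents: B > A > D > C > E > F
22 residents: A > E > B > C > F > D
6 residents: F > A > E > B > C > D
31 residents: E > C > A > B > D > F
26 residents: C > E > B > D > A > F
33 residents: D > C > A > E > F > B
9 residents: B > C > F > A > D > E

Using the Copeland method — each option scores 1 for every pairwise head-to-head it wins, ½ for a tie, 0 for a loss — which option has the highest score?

C

A: beats F, E, and B; loses to C and D → score 3.
F: loses to A, E, C, B, and D → score 0.
E: beats F, B, and D; loses to A and C → score 3.
C: beats A, F, E, B, and D → score 5.
B: beats F and D; loses to A, E, and C → score 2.
D: beats A and F; loses to E, C, and B → score 2.
C has the best pairwise record.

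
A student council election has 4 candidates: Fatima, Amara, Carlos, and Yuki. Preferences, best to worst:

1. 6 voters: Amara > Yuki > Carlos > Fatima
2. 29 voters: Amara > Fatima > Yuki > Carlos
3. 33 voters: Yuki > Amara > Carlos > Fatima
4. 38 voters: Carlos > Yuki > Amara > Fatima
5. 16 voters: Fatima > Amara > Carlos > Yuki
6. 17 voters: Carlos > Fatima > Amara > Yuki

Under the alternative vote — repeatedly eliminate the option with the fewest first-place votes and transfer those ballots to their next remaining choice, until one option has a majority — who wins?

Round 1: Fatima 16, Amara 35, Carlos 55, Yuki 33. Eliminate Fatima.
Round 2: Amara 51, Carlos 55, Yuki 33. Eliminate Yuki.
Round 3: Amara 84, Carlos 55. Amara has a majority.

Amara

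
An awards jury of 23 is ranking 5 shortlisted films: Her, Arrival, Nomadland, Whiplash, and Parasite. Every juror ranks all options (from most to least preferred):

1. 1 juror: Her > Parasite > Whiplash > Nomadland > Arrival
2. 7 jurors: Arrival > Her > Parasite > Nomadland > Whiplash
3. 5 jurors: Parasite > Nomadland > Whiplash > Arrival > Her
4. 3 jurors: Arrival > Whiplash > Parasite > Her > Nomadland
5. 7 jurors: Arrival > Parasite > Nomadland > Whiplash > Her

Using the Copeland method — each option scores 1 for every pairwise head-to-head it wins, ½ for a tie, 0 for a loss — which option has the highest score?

Arrival

Her: loses to Arrival, Nomadland, Whiplash, and Parasite → score 0.
Arrival: beats Her, Nomadland, Whiplash, and Parasite → score 4.
Nomadland: beats Her and Whiplash; loses to Arrival and Parasite → score 2.
Whiplash: beats Her; loses to Arrival, Nomadland, and Parasite → score 1.
Parasite: beats Her, Nomadland, and Whiplash; loses to Arrival → score 3.
Arrival has the best pairwise record.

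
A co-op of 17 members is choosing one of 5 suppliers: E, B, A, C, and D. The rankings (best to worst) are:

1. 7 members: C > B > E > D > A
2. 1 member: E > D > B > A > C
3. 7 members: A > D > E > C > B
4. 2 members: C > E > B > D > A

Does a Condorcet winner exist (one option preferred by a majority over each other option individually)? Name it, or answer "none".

C

C vs E: 9–8 for C.
C vs B: 16–1 for C.
C vs A: 9–8 for C.
C vs D: 9–8 for C.
C beats every other option head-to-head.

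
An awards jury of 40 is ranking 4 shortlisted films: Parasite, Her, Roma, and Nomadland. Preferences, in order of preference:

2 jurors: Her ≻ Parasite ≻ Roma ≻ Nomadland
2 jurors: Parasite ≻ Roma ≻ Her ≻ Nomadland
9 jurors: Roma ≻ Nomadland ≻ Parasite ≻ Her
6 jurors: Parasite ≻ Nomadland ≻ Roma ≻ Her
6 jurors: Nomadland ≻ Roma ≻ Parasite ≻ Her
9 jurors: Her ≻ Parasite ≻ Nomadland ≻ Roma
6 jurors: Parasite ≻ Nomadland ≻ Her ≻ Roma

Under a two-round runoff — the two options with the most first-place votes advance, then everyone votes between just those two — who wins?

Parasite

Round 1 first-place votes: Parasite 14, Her 11, Roma 9, Nomadland 6.
Parasite and Her advance.
Runoff: Parasite is preferred to Her by 29 voters; Her by 11.
Parasite wins the runoff.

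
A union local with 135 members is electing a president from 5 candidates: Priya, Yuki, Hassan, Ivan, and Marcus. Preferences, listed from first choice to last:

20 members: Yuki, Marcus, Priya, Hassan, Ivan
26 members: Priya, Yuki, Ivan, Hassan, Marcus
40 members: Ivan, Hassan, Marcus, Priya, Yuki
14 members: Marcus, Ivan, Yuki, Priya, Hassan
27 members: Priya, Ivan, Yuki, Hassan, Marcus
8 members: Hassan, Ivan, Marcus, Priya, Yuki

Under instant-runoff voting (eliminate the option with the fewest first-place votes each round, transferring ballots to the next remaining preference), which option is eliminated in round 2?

Marcus

Round 1: Priya 53, Yuki 20, Hassan 8, Ivan 40, Marcus 14. Eliminate Hassan.
Round 2: Priya 53, Yuki 20, Ivan 48, Marcus 14. Eliminate Marcus.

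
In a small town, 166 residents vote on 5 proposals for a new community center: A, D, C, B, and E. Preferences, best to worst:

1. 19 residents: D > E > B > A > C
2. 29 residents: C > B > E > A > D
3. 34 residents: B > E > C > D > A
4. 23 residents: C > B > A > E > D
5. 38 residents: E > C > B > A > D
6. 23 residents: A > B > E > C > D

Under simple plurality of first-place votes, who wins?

First-place votes: A 23, D 19, C 52, B 34, E 38.
C has the most first-place votes.

C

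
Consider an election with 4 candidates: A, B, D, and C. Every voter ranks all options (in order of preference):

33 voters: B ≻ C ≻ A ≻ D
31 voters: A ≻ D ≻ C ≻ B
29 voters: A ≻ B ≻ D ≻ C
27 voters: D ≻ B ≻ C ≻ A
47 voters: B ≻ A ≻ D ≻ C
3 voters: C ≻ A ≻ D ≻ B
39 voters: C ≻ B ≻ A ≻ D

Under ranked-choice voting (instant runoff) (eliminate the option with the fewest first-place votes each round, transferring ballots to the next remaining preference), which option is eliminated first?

Round 1: A 60, B 80, D 27, C 42. Eliminate D.

D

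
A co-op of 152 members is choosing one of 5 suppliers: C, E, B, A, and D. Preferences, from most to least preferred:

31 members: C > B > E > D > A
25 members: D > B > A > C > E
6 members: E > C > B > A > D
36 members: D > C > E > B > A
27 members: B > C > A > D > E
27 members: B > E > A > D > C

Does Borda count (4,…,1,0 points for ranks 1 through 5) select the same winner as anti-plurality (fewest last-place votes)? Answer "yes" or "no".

Borda — scores: C 356, E 239, B 432, A 164, D 329. Winner: B.
Anti-plurality — last-place votes: C 27, E 52, B 0, A 67, D 6. Winner: B.
The two methods agree.

yes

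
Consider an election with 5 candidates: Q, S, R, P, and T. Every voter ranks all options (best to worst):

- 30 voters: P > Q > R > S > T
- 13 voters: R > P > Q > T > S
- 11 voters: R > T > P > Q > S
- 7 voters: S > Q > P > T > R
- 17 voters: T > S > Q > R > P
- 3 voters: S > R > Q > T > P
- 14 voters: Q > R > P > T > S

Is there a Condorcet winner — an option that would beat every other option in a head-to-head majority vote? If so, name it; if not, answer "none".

none

Checking pairwise contests:
P beats Q 54–41.
Q beats S 68–27.
Q beats R 68–27.
R beats P 58–37.
Q beats T 67–28.
Every option loses at least one head-to-head, so there is no Condorcet winner.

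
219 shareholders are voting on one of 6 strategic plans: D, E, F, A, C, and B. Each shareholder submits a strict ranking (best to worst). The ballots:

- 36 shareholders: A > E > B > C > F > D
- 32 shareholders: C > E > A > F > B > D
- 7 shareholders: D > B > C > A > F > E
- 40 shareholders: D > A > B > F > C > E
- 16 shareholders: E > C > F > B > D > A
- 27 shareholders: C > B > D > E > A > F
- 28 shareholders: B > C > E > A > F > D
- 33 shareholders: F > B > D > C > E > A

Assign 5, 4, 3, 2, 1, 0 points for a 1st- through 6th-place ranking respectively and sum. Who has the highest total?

B

D: 36·0 + 32·0 + 7·5 + 40·5 + 16·1 + 27·3 + 28·0 + 33·3 = 431
E: 36·4 + 32·4 + 7·0 + 40·0 + 16·5 + 27·2 + 28·3 + 33·1 = 523
F: 36·1 + 32·2 + 7·1 + 40·2 + 16·3 + 27·0 + 28·1 + 33·5 = 428
A: 36·5 + 32·3 + 7·2 + 40·4 + 16·0 + 27·1 + 28·2 + 33·0 = 533
C: 36·2 + 32·5 + 7·3 + 40·1 + 16·4 + 27·5 + 28·4 + 33·2 = 670
B: 36·3 + 32·1 + 7·4 + 40·3 + 16·2 + 27·4 + 28·5 + 33·4 = 700
B has the highest Borda score (700).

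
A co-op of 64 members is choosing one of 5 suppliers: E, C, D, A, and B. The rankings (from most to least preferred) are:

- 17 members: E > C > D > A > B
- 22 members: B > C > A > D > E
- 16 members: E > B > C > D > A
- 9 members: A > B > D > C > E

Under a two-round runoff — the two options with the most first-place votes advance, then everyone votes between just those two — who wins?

E

Round 1 first-place votes: E 33, C 0, D 0, A 9, B 22.
E and B advance.
Runoff: E is preferred to B by 33 voters; B by 31.
E wins the runoff.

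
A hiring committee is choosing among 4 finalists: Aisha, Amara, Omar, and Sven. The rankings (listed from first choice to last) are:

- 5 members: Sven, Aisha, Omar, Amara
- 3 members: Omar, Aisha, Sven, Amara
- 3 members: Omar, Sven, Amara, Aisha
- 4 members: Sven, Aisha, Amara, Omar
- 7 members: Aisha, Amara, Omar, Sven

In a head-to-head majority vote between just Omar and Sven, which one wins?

Voters preferring Omar to Sven: 13; preferring Sven to Omar: 9.
Omar wins the head-to-head.

Omar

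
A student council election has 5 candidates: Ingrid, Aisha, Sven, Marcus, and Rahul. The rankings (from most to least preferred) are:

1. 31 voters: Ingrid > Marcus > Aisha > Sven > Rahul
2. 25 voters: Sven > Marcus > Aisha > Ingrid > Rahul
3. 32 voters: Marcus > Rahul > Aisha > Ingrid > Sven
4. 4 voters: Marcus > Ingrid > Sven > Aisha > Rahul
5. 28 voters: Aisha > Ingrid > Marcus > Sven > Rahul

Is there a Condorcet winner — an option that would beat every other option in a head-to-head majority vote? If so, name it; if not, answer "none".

Marcus vs Ingrid: 61–59 for Marcus.
Marcus vs Aisha: 92–28 for Marcus.
Marcus vs Sven: 95–25 for Marcus.
Marcus vs Rahul: 120–0 for Marcus.
Marcus beats every other option head-to-head.

Marcus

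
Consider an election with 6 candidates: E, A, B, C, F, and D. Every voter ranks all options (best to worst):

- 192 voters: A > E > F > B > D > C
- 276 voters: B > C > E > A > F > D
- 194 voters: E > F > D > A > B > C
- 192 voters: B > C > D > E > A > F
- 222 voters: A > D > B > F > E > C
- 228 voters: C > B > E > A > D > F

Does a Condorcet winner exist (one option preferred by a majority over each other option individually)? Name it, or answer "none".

B vs E: 918–386 for B.
B vs A: 696–608 for B.
B vs C: 1076–228 for B.
B vs F: 918–386 for B.
B vs D: 888–416 for B.
B beats every other option head-to-head.

B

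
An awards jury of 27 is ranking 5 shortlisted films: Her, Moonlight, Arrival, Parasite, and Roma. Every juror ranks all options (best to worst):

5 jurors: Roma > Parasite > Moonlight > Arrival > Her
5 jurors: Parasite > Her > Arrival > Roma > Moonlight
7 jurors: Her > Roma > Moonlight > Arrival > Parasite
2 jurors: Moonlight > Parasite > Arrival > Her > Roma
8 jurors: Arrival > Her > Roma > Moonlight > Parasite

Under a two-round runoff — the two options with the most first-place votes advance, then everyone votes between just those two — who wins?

Round 1 first-place votes: Her 7, Moonlight 2, Arrival 8, Parasite 5, Roma 5.
Arrival and Her advance.
Runoff: Arrival is preferred to Her by 15 voters; Her by 12.
Arrival wins the runoff.

Arrival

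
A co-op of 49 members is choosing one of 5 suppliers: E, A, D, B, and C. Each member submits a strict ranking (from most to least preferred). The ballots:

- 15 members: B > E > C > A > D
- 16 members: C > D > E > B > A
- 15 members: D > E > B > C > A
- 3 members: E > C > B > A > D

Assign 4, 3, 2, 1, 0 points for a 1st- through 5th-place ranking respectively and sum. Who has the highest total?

E: 15·3 + 16·2 + 15·3 + 3·4 = 134
A: 15·1 + 16·0 + 15·0 + 3·1 = 18
D: 15·0 + 16·3 + 15·4 + 3·0 = 108
B: 15·4 + 16·1 + 15·2 + 3·2 = 112
C: 15·2 + 16·4 + 15·1 + 3·3 = 118
E has the highest Borda score (134).

E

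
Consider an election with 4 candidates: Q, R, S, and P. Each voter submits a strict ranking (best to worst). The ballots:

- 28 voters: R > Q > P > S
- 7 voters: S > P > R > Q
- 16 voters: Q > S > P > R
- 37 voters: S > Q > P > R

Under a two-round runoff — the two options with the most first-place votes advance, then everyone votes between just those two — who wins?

Round 1 first-place votes: Q 16, R 28, S 44, P 0.
S and R advance.
Runoff: S is preferred to R by 60 voters; R by 28.
S wins the runoff.

S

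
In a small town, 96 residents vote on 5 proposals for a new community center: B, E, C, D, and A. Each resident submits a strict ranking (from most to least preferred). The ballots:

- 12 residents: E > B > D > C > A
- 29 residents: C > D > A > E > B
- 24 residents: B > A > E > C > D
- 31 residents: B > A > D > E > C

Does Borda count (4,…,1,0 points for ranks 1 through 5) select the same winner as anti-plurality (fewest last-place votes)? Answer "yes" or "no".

Borda — scores: B 256, E 156, C 152, D 173, A 223. Winner: B.
Anti-plurality — last-place votes: B 29, E 0, C 31, D 24, A 12. Winner: E.
The two methods disagree.

no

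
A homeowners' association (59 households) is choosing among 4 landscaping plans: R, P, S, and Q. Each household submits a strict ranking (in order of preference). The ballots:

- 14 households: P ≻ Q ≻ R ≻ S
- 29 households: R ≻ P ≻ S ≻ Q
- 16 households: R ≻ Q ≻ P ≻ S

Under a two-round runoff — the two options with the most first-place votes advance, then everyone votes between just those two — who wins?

Round 1 first-place votes: R 45, P 14, S 0, Q 0.
R and P advance.
Runoff: R is preferred to P by 45 voters; P by 14.
R wins the runoff.

R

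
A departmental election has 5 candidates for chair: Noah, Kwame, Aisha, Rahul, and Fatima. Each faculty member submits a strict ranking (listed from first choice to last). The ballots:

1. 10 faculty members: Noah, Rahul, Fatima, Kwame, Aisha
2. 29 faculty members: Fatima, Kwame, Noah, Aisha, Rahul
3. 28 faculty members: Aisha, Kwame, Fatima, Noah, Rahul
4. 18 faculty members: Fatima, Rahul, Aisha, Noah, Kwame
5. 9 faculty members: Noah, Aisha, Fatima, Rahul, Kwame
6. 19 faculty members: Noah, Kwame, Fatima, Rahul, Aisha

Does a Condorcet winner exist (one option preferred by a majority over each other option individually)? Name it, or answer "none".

Fatima

Fatima vs Noah: 75–38 for Fatima.
Fatima vs Kwame: 66–47 for Fatima.
Fatima vs Aisha: 76–37 for Fatima.
Fatima vs Rahul: 103–10 for Fatima.
Fatima beats every other option head-to-head.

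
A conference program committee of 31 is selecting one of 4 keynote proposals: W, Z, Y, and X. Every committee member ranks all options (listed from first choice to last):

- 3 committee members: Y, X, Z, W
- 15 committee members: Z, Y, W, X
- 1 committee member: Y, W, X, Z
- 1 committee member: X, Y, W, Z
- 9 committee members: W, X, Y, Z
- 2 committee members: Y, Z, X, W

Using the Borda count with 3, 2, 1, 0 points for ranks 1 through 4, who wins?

Y

W: 3·0 + 15·1 + 1·2 + 1·1 + 9·3 + 2·0 = 45
Z: 3·1 + 15·3 + 1·0 + 1·0 + 9·0 + 2·2 = 52
Y: 3·3 + 15·2 + 1·3 + 1·2 + 9·1 + 2·3 = 59
X: 3·2 + 15·0 + 1·1 + 1·3 + 9·2 + 2·1 = 30
Y has the highest Borda score (59).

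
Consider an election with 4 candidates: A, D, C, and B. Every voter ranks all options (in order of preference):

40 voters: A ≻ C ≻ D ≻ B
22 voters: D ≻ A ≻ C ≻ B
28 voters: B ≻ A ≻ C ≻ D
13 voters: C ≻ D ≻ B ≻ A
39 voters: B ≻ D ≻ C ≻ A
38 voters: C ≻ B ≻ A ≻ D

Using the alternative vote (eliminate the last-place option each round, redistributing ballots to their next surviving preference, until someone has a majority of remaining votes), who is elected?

B

Round 1: A 40, D 22, C 51, B 67. Eliminate D.
Round 2: A 62, C 51, B 67. Eliminate C.
Round 3: A 62, B 118. B has a majority.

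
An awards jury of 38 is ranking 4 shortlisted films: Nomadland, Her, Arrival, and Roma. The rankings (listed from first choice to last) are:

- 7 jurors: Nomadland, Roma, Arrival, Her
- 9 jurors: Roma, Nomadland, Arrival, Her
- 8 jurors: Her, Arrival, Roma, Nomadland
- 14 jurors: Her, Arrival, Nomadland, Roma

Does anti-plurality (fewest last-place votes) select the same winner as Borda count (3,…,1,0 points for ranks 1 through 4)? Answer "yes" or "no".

Anti-plurality — last-place votes: Nomadland 8, Her 16, Arrival 0, Roma 14. Winner: Arrival.
Borda — scores: Nomadland 53, Her 66, Arrival 60, Roma 49. Winner: Her.
The two methods disagree.

no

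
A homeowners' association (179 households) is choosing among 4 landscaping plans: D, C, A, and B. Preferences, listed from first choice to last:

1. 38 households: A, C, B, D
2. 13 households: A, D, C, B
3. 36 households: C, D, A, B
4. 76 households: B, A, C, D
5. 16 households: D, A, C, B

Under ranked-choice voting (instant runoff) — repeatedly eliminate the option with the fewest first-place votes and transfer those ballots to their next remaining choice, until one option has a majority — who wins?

Round 1: D 16, C 36, A 51, B 76. Eliminate D.
Round 2: C 36, A 67, B 76. Eliminate C.
Round 3: A 103, B 76. A has a majority.

A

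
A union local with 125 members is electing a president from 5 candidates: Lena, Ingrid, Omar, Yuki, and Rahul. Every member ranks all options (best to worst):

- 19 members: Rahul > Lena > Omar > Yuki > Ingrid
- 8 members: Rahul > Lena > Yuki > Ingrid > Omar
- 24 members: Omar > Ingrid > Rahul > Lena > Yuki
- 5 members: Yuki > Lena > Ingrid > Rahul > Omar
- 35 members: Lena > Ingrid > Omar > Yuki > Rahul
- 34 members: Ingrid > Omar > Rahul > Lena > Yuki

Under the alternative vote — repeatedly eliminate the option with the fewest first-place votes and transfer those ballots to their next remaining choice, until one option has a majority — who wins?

Round 1: Lena 35, Ingrid 34, Omar 24, Yuki 5, Rahul 27. Eliminate Yuki.
Round 2: Lena 40, Ingrid 34, Omar 24, Rahul 27. Eliminate Omar.
Round 3: Lena 40, Ingrid 58, Rahul 27. Eliminate Rahul.
Round 4: Lena 67, Ingrid 58. Lena has a majority.

Lena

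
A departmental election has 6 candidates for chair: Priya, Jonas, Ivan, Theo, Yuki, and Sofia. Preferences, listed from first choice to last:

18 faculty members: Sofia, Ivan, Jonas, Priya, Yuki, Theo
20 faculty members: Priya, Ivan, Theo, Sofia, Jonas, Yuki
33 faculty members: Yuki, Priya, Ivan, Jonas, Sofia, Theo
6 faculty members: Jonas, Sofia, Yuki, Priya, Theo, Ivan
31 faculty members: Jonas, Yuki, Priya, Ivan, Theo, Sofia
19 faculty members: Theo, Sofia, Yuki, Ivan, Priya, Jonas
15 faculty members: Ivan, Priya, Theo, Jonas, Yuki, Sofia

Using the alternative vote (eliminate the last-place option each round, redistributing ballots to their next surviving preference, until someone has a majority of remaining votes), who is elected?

Round 1: Priya 20, Jonas 37, Ivan 15, Theo 19, Yuki 33, Sofia 18. Eliminate Ivan.
Round 2: Priya 35, Jonas 37, Theo 19, Yuki 33, Sofia 18. Eliminate Sofia.
Round 3: Priya 35, Jonas 55, Theo 19, Yuki 33. Eliminate Theo.
Round 4: Priya 35, Jonas 55, Yuki 52. Eliminate Priya.
Round 5: Jonas 90, Yuki 52. Jonas has a majority.

Jonas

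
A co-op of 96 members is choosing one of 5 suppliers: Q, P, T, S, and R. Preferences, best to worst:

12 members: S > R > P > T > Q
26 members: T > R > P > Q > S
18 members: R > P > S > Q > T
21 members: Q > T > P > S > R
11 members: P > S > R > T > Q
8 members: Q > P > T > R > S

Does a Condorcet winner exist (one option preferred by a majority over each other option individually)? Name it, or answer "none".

none

Checking pairwise contests:
P beats Q 67–29.
R beats P 56–40.
P beats T 49–47.
Q beats S 55–41.
T beats R 55–41.
Every option loses at least one head-to-head, so there is no Condorcet winner.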